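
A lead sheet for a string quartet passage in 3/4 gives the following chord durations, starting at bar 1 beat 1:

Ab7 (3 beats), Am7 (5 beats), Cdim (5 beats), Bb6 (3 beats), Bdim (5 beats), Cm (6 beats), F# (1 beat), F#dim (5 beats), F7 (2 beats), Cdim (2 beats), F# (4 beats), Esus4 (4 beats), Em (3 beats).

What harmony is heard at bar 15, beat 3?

Esus4

Beat 3 of bar 15 is beat (15−1)×3 + 3 = 45 overall.
Running totals: Ab7 ends at 3, Am7 ends at 8, Cdim ends at 13, Bb6 ends at 16, Bdim ends at 21, Cm ends at 27, F# ends at 28, F#dim ends at 33, F7 ends at 35, Cdim ends at 37, F# ends at 41, Esus4 ends at 45.
Beat 45 falls within Esus4.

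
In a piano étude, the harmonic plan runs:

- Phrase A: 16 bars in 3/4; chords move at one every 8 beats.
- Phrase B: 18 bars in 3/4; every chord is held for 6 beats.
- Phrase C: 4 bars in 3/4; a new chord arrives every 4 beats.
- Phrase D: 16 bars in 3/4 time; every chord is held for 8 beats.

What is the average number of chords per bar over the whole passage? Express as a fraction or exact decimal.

A: 16 bars of 3 beats is 48 beats; at 8 beats each that's 6 chords.
B: 18 bars of 3 beats is 54 beats; at 6 beats each that's 9 chords.
C: 4 bars of 3 beats is 12 beats; at 4 beats each that's 3 chords.
D: 16 bars of 3 beats is 48 beats; at 8 beats each that's 6 chords.
Overall: 24 chords over 54 bars → 24/54 = 4/9 chords per bar.

4/9 chords per bar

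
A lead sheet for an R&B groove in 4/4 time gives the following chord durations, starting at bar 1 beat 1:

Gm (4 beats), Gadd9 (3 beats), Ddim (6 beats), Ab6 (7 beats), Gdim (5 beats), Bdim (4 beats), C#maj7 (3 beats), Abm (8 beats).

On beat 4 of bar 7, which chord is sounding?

Beat 4 of bar 7 is beat (7−1)×4 + 4 = 28 overall.
Running totals: Gm ends at 4, Gadd9 ends at 7, Ddim ends at 13, Ab6 ends at 20, Gdim ends at 25, Bdim ends at 29.
Beat 28 falls within Bdim.

Bdim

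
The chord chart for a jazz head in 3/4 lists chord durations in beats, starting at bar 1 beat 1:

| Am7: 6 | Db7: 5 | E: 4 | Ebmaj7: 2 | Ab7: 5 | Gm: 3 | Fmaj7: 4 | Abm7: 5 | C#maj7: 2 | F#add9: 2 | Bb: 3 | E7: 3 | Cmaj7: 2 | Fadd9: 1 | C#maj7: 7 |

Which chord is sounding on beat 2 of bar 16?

Fadd9

Beat 2 of bar 16 is beat (16−1)×3 + 2 = 47 overall.
Running totals: Am7 ends at 6, Db7 ends at 11, E ends at 15, Ebmaj7 ends at 17, Ab7 ends at 22, Gm ends at 25, Fmaj7 ends at 29, Abm7 ends at 34, C#maj7 ends at 36, F#add9 ends at 38, Bb ends at 41, E7 ends at 44, Cmaj7 ends at 46, Fadd9 ends at 47.
Beat 47 falls within Fadd9.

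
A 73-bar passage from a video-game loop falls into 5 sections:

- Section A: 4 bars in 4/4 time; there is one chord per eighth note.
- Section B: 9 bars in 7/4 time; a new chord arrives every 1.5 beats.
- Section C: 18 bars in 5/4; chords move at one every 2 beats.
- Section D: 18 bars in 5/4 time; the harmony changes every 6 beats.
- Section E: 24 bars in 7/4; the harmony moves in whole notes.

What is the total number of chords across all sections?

A has 16 beats and chords last 0.5 each, so 32 chords.
B has 63 beats and chords last 1.5 each, so 42 chords.
C has 90 beats and chords last 2 each, so 45 chords.
D has 90 beats and chords last 6 each, so 15 chords.
E has 168 beats and chords last 4 each, so 42 chords.
Total: 32 + 42 + 45 + 15 + 42 = 176.

176 chords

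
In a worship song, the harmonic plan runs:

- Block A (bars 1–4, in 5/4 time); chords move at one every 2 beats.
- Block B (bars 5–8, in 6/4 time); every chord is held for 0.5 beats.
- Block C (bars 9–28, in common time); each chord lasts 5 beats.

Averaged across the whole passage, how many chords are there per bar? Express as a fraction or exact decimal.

37/14 chords per bar

A: 4 bars of 5 beats is 20 beats; at 2 beats each that's 10 chords.
B: 4 bars of 6 beats is 24 beats; at 0.5 beats each that's 48 chords.
C: 20 bars of 4 beats is 80 beats; at 5 beats each that's 16 chords.
Overall: 74 chords over 28 bars → 74/28 = 37/14 chords per bar.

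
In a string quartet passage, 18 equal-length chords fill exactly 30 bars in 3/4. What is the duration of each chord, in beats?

30 bars × 3 beats/bar = 90 beats total.
90 beats ÷ 18 chords = 5 beats per chord.

5 beats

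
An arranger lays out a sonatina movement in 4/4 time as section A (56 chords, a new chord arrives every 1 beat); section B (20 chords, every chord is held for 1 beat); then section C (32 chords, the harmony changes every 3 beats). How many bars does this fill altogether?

43 bars

A: 56 × 1 = 56 beats = 14 bars.
B: 20 × 1 = 20 beats = 5 bars.
C: 32 × 3 = 96 beats = 24 bars.
Total: 14 + 5 + 24 = 43 bars.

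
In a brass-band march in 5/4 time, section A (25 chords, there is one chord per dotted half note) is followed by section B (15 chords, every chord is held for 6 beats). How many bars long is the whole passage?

A: 25 × 3 = 75 beats = 15 bars.
B: 15 × 6 = 90 beats = 18 bars.
Total: 15 + 18 = 33 bars.

33 bars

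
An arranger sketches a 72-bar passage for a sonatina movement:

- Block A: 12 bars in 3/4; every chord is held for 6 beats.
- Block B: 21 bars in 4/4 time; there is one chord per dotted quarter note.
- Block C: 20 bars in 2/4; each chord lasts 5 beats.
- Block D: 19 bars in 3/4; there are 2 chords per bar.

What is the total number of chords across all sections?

108 chords

A: 12·3 = 36 beats, 36/6 = 6 chords.
B: 21·4 = 84 beats, 84/1.5 = 56 chords.
C: 20·2 = 40 beats, 40/5 = 8 chords.
D: 19·3 = 57 beats, 57/1.5 = 38 chords.
Total: 6 + 56 + 8 + 38 = 108.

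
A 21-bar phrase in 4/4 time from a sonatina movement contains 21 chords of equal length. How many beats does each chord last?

4 beats

21 bars × 4 beats/bar = 84 beats total.
84 beats ÷ 21 chords = 4 beats per chord.
(That is a whole note.)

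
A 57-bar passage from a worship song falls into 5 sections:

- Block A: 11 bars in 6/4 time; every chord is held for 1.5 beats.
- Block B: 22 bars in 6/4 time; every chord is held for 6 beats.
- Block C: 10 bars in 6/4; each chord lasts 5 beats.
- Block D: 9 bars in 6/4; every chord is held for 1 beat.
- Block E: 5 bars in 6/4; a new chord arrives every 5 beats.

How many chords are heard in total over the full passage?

138 chords

A: 11·6 = 66 beats, 66/1.5 = 44 chords.
B: 22·6 = 132 beats, 132/6 = 22 chords.
C: 10·6 = 60 beats, 60/5 = 12 chords.
D: 9·6 = 54 beats, 54/1 = 54 chords.
E: 5·6 = 30 beats, 30/5 = 6 chords.
Total: 44 + 22 + 12 + 54 + 6 = 138.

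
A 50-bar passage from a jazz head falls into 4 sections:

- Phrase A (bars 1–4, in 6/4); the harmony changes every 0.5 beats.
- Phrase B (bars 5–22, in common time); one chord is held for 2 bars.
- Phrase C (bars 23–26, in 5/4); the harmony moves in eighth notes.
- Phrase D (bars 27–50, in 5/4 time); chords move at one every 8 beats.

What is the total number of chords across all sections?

112 chords

A has 24 beats and chords last 0.5 each, so 48 chords.
B has 72 beats and chords last 8 each, so 9 chords.
C has 20 beats and chords last 0.5 each, so 40 chords.
D has 120 beats and chords last 8 each, so 15 chords.
Total: 48 + 9 + 40 + 15 = 112.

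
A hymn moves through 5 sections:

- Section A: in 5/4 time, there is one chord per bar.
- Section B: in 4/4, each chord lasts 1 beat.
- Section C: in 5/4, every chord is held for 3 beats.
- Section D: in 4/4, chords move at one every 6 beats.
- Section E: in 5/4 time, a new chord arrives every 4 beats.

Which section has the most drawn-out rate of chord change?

A: 5 beats/bar ÷ 5 beats/chord = 1 chord/bar.
B: 4 beats/bar ÷ 1 beat/chord = 4 chords/bar.
C: 5 beats/bar ÷ 3 beats/chord = 5/3 chords/bar.
D: 4 beats/bar ÷ 6 beats/chord = 2/3 chords/bar.
E: 5 beats/bar ÷ 4 beats/chord = 1.25 chords/bar.
Slowest is D at 2/3 chords/bar.

Section D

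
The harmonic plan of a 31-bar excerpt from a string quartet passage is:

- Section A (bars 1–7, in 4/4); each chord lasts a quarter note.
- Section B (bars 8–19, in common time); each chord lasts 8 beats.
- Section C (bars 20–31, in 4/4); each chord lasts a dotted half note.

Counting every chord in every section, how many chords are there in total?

50 chords

A has 28 beats and chords last 1 each, so 28 chords.
B has 48 beats and chords last 8 each, so 6 chords.
C has 48 beats and chords last 3 each, so 16 chords.
Total: 28 + 6 + 16 = 50.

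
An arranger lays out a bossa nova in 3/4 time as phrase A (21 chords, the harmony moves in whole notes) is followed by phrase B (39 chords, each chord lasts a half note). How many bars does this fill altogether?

A: 21 × 4 = 84 beats = 28 bars.
B: 39 × 2 = 78 beats = 26 bars.
Total: 28 + 26 = 54 bars.

54 bars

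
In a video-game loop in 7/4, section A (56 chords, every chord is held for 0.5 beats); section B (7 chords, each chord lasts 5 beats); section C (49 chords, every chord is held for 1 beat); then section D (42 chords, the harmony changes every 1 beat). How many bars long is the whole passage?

A: 56 × 0.5 = 28 beats = 4 bars.
B: 7 × 5 = 35 beats = 5 bars.
C: 49 × 1 = 49 beats = 7 bars.
D: 42 × 1 = 42 beats = 6 bars.
Total: 4 + 5 + 7 + 6 = 22 bars.

22 bars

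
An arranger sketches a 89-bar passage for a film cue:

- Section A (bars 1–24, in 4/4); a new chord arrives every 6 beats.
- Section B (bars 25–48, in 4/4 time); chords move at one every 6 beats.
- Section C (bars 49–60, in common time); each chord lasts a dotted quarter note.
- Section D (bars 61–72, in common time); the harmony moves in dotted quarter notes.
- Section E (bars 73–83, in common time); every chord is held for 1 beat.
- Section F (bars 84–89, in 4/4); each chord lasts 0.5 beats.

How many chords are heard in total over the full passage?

188 chords

A: 24 bars × 4 beats = 96 beats; 6 beats/chord → 16 chords.
B: 24 bars × 4 beats = 96 beats; 6 beats/chord → 16 chords.
C: 12 bars × 4 beats = 48 beats; 1.5 beats/chord → 32 chords.
D: 12 bars × 4 beats = 48 beats; 1.5 beats/chord → 32 chords.
E: 11 bars × 4 beats = 44 beats; 1 beat/chord → 44 chords.
F: 6 bars × 4 beats = 24 beats; 0.5 beats/chord → 48 chords.
Total: 16 + 16 + 32 + 32 + 44 + 48 = 188.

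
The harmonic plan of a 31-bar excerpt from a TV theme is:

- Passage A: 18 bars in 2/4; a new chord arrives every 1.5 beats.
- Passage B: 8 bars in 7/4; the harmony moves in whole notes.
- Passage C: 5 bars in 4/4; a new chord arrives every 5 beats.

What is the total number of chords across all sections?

A: 18·2 = 36 beats, 36/1.5 = 24 chords.
B: 8·7 = 56 beats, 56/4 = 14 chords.
C: 5·4 = 20 beats, 20/5 = 4 chords.
Total: 24 + 14 + 4 = 42.

42 chords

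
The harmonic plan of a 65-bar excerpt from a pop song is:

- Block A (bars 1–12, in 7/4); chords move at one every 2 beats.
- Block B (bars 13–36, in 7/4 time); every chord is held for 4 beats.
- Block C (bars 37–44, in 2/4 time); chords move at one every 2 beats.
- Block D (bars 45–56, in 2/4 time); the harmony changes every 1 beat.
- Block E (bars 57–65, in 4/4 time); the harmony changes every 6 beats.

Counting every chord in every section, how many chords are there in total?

A: 12·7 = 84 beats, 84/2 = 42 chords.
B: 24·7 = 168 beats, 168/4 = 42 chords.
C: 8·2 = 16 beats, 16/2 = 8 chords.
D: 12·2 = 24 beats, 24/1 = 24 chords.
E: 9·4 = 36 beats, 36/6 = 6 chords.
Total: 42 + 42 + 8 + 24 + 6 = 122.

122 chords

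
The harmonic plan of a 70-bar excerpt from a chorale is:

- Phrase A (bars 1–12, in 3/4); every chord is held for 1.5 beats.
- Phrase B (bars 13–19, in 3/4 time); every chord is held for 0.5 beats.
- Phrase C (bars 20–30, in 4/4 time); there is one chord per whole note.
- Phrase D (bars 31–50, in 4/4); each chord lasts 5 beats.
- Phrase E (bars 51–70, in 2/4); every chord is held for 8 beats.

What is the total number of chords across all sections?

A: 12 bars × 3 beats = 36 beats; 1.5 beats/chord → 24 chords.
B: 7 bars × 3 beats = 21 beats; 0.5 beats/chord → 42 chords.
C: 11 bars × 4 beats = 44 beats; 4 beats/chord → 11 chords.
D: 20 bars × 4 beats = 80 beats; 5 beats/chord → 16 chords.
E: 20 bars × 2 beats = 40 beats; 8 beats/chord → 5 chords.
Total: 24 + 42 + 11 + 16 + 5 = 98.

98 chords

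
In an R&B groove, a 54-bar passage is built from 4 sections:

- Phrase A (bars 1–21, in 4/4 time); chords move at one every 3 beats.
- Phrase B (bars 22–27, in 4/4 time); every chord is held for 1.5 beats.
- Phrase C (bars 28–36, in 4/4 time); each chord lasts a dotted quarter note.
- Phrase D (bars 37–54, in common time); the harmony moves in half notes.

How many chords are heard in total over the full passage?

A: 21 bars × 4 beats = 84 beats; 3 beats/chord → 28 chords.
B: 6 bars × 4 beats = 24 beats; 1.5 beats/chord → 16 chords.
C: 9 bars × 4 beats = 36 beats; 1.5 beats/chord → 24 chords.
D: 18 bars × 4 beats = 72 beats; 2 beats/chord → 36 chords.
Total: 28 + 16 + 24 + 36 = 104.

104 chords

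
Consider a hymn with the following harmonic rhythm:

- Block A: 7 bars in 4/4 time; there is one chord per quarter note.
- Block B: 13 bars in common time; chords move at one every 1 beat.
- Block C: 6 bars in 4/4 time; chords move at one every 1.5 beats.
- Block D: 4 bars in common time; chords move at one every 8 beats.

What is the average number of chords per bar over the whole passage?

49/15 chords per bar

A: 7 bars of 4 beats is 28 beats; at 1 beat each that's 28 chords.
B: 13 bars of 4 beats is 52 beats; at 1 beat each that's 52 chords.
C: 6 bars of 4 beats is 24 beats; at 1.5 beats each that's 16 chords.
D: 4 bars of 4 beats is 16 beats; at 8 beats each that's 2 chords.
Overall: 98 chords over 30 bars → 98/30 = 49/15 chords per bar.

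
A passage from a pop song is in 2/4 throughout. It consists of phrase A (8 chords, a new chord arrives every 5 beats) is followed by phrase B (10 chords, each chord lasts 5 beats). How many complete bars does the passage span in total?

45 bars

A: 8 × 5 = 40 beats = 20 bars.
B: 10 × 5 = 50 beats = 25 bars.
Total: 20 + 25 = 45 bars.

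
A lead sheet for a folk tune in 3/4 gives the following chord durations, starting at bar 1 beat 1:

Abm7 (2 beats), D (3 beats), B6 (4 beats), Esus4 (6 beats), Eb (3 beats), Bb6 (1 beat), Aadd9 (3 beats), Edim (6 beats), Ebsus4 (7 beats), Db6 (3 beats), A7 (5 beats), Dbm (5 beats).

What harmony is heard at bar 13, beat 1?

Db6

Beat 1 of bar 13 is beat (13−1)×3 + 1 = 37 overall.
Running totals: Abm7 ends at 2, D ends at 5, B6 ends at 9, Esus4 ends at 15, Eb ends at 18, Bb6 ends at 19, Aadd9 ends at 22, Edim ends at 28, Ebsus4 ends at 35, Db6 ends at 38.
Beat 37 falls within Db6.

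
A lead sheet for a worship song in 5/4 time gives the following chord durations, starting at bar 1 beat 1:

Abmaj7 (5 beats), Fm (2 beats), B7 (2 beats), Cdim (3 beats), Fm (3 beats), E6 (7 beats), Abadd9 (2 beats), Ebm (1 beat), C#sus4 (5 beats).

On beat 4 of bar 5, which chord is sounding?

Beat 4 of bar 5 is beat (5−1)×5 + 4 = 24 overall.
Running totals: Abmaj7 ends at 5, Fm ends at 7, B7 ends at 9, Cdim ends at 12, Fm ends at 15, E6 ends at 22, Abadd9 ends at 24.
Beat 24 falls within Abadd9.

Abadd9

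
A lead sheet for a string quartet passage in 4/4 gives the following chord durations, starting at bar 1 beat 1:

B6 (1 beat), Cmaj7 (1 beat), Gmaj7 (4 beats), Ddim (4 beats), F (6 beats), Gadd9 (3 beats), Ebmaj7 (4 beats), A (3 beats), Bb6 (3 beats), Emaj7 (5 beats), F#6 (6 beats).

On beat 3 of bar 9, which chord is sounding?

F#6

Beat 3 of bar 9 is beat (9−1)×4 + 3 = 35 overall.
Running totals: B6 ends at 1, Cmaj7 ends at 2, Gmaj7 ends at 6, Ddim ends at 10, F ends at 16, Gadd9 ends at 19, Ebmaj7 ends at 23, A ends at 26, Bb6 ends at 29, Emaj7 ends at 34, F#6 ends at 40.
Beat 35 falls within F#6.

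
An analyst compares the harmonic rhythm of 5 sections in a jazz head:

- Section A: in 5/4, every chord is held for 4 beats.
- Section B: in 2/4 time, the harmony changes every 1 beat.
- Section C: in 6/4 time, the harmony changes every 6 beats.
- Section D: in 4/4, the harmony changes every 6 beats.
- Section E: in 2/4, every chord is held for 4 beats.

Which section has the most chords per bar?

Section B

A: each chord is 4 beats in 5/4, so 1.25 per bar.
B: each chord is 1 beat in 2/4, so 2 per bar.
C: each chord is 6 beats in 6/4, so 1 per bar.
D: each chord is 6 beats in 4/4, so 2/3 per bar.
E: each chord is 4 beats in 2/4, so 0.5 per bar.
Fastest is B at 2 chords/bar.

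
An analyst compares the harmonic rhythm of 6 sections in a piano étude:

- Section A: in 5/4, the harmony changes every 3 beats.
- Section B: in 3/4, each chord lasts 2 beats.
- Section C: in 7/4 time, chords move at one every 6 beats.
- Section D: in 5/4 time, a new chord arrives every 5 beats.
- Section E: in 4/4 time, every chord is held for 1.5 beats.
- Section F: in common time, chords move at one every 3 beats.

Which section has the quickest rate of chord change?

Section E

A: 5/3 = 5/3 chords/bar.
B: 3/2 = 1.5 chords/bar.
C: 7/6 = 7/6 chords/bar.
D: 5/5 = 1 chord/bar.
E: 4/1.5 = 8/3 chords/bar.
F: 4/3 = 4/3 chords/bar.
Fastest is E at 8/3 chords/bar.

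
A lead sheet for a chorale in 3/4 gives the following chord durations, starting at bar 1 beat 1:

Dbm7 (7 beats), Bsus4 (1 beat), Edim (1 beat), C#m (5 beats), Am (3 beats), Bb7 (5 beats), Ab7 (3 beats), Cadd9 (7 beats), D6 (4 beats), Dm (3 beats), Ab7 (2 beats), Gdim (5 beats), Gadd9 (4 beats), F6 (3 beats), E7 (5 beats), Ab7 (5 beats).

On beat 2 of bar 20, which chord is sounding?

Ab7

Beat 2 of bar 20 is beat (20−1)×3 + 2 = 59 overall.
Running totals: Dbm7 ends at 7, Bsus4 ends at 8, Edim ends at 9, C#m ends at 14, Am ends at 17, Bb7 ends at 22, Ab7 ends at 25, Cadd9 ends at 32, D6 ends at 36, Dm ends at 39, Ab7 ends at 41, Gdim ends at 46, Gadd9 ends at 50, F6 ends at 53, E7 ends at 58, Ab7 ends at 63.
Beat 59 falls within Ab7.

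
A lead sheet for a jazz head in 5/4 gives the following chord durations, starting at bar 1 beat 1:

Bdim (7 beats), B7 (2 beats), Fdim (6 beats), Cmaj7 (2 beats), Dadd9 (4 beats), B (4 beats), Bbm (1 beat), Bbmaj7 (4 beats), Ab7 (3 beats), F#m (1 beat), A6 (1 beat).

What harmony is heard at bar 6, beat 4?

Beat 4 of bar 6 is beat (6−1)×5 + 4 = 29 overall.
Running totals: Bdim ends at 7, B7 ends at 9, Fdim ends at 15, Cmaj7 ends at 17, Dadd9 ends at 21, B ends at 25, Bbm ends at 26, Bbmaj7 ends at 30.
Beat 29 falls within Bbmaj7.

Bbmaj7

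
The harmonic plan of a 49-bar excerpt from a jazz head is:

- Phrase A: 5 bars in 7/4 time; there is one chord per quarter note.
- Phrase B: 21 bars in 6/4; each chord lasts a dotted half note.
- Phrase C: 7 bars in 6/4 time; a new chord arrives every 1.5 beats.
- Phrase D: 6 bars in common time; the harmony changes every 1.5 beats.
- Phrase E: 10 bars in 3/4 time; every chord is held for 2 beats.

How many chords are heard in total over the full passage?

A: 5·7 = 35 beats, 35/1 = 35 chords.
B: 21·6 = 126 beats, 126/3 = 42 chords.
C: 7·6 = 42 beats, 42/1.5 = 28 chords.
D: 6·4 = 24 beats, 24/1.5 = 16 chords.
E: 10·3 = 30 beats, 30/2 = 15 chords.
Total: 35 + 42 + 28 + 16 + 15 = 136.

136 chords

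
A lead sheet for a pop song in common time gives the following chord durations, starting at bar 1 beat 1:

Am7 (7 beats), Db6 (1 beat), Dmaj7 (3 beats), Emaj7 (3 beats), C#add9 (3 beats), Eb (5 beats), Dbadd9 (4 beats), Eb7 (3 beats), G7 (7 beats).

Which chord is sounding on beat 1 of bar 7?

Dbadd9

Beat 1 of bar 7 is beat (7−1)×4 + 1 = 25 overall.
Running totals: Am7 ends at 7, Db6 ends at 8, Dmaj7 ends at 11, Emaj7 ends at 14, C#add9 ends at 17, Eb ends at 22, Dbadd9 ends at 26.
Beat 25 falls within Dbadd9.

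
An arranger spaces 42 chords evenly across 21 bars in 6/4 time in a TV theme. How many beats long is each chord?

3 beats

21 bars × 6 beats/bar = 126 beats total.
126 beats ÷ 42 chords = 3 beats per chord.
(That is a dotted half note.)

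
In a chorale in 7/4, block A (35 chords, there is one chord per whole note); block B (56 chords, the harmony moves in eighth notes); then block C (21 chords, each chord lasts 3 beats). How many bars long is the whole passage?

A: 35 × 4 = 140 beats = 20 bars.
B: 56 × 0.5 = 28 beats = 4 bars.
C: 21 × 3 = 63 beats = 9 bars.
Total: 20 + 4 + 9 = 33 bars.

33 bars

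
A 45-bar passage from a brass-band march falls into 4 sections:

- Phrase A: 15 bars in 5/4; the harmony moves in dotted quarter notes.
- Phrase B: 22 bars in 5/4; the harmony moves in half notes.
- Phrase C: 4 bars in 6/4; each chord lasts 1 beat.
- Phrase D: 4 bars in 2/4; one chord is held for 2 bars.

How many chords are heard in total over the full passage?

131 chords

A has 75 beats and chords last 1.5 each, so 50 chords.
B has 110 beats and chords last 2 each, so 55 chords.
C has 24 beats and chords last 1 each, so 24 chords.
D has 8 beats and chords last 4 each, so 2 chords.
Total: 50 + 55 + 24 + 2 = 131.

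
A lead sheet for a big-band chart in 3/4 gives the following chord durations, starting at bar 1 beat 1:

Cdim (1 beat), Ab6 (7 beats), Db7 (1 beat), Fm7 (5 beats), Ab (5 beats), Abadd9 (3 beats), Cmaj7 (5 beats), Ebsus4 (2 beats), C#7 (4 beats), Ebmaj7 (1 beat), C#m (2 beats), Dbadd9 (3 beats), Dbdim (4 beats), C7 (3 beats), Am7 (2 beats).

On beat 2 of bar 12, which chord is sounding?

C#m

Beat 2 of bar 12 is beat (12−1)×3 + 2 = 35 overall.
Running totals: Cdim ends at 1, Ab6 ends at 8, Db7 ends at 9, Fm7 ends at 14, Ab ends at 19, Abadd9 ends at 22, Cmaj7 ends at 27, Ebsus4 ends at 29, C#7 ends at 33, Ebmaj7 ends at 34, C#m ends at 36.
Beat 35 falls within C#m.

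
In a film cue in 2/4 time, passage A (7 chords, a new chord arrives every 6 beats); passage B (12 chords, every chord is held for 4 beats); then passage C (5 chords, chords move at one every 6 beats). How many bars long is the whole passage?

60 bars

A: 7 × 6 = 42 beats = 21 bars.
B: 12 × 4 = 48 beats = 24 bars.
C: 5 × 6 = 30 beats = 15 bars.
Total: 21 + 24 + 15 = 60 bars.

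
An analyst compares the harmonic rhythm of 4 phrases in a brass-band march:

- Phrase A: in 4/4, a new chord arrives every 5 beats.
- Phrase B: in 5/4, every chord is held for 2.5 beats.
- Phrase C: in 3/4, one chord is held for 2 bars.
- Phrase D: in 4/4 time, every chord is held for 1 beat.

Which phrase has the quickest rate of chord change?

Phrase D

A: each chord is 5 beats in 4/4, so 0.8 per bar.
B: each chord is 2.5 beats in 5/4, so 2 per bar.
C: each chord is 6 beats in 3/4, so 0.5 per bar.
D: each chord is 1 beat in 4/4, so 4 per bar.
Fastest is D at 4 chords/bar.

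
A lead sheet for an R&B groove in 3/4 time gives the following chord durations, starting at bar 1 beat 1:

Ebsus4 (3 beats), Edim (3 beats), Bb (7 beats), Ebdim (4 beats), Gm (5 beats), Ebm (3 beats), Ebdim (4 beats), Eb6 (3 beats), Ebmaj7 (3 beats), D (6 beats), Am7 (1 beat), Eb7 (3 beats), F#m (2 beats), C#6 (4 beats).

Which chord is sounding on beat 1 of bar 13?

Beat 1 of bar 13 is beat (13−1)×3 + 1 = 37 overall.
Running totals: Ebsus4 ends at 3, Edim ends at 6, Bb ends at 13, Ebdim ends at 17, Gm ends at 22, Ebm ends at 25, Ebdim ends at 29, Eb6 ends at 32, Ebmaj7 ends at 35, D ends at 41.
Beat 37 falls within D.

D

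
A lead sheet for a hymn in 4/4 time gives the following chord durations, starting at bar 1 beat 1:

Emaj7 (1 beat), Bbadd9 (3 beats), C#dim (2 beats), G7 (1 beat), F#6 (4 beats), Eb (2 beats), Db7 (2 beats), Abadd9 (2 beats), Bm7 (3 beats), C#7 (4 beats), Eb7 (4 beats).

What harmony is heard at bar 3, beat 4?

Beat 4 of bar 3 is beat (3−1)×4 + 4 = 12 overall.
Running totals: Emaj7 ends at 1, Bbadd9 ends at 4, C#dim ends at 6, G7 ends at 7, F#6 ends at 11, Eb ends at 13.
Beat 12 falls within Eb.

Eb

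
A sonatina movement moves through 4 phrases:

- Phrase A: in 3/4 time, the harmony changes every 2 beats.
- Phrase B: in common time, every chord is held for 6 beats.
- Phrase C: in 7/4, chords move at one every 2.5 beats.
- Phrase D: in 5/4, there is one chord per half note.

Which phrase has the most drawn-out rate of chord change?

A: 3/2 = 1.5 chords/bar.
B: 4/6 = 2/3 chords/bar.
C: 7/2.5 = 2.8 chords/bar.
D: 5/2 = 2.5 chords/bar.
Slowest is B at 2/3 chords/bar.

Phrase B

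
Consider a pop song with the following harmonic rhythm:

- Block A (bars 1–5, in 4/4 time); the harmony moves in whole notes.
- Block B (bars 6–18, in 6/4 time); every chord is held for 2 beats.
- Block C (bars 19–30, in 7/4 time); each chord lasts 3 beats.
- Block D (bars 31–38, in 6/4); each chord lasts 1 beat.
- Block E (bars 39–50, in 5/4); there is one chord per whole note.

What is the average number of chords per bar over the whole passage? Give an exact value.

A: 5 × 4 = 20 beats ÷ 4 = 5 chords.
B: 13 × 6 = 78 beats ÷ 2 = 39 chords.
C: 12 × 7 = 84 beats ÷ 3 = 28 chords.
D: 8 × 6 = 48 beats ÷ 1 = 48 chords.
E: 12 × 5 = 60 beats ÷ 4 = 15 chords.
Overall: 135 chords over 50 bars → 135/50 = 2.7 chords per bar.

2.7 chords per bar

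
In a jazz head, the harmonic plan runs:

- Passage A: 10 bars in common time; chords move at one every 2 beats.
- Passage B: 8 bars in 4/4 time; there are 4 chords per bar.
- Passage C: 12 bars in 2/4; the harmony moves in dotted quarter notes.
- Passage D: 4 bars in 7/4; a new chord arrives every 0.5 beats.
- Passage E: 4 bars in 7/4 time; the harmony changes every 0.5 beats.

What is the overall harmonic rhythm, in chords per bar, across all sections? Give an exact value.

A: 10 bars of 4 beats is 40 beats; at 2 beats each that's 20 chords.
B: 8 bars of 4 beats is 32 beats; at 1 beat each that's 32 chords.
C: 12 bars of 2 beats is 24 beats; at 1.5 beats each that's 16 chords.
D: 4 bars of 7 beats is 28 beats; at 0.5 beats each that's 56 chords.
E: 4 bars of 7 beats is 28 beats; at 0.5 beats each that's 56 chords.
Overall: 180 chords over 38 bars → 180/38 = 90/19 chords per bar.

90/19 chords per bar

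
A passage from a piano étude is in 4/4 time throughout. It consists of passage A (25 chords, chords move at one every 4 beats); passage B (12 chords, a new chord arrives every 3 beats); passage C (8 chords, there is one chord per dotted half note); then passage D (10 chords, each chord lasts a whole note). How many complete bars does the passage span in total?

50 bars

A: 25 × 4 = 100 beats = 25 bars.
B: 12 × 3 = 36 beats = 9 bars.
C: 8 × 3 = 24 beats = 6 bars.
D: 10 × 4 = 40 beats = 10 bars.
Total: 25 + 9 + 6 + 10 = 50 bars.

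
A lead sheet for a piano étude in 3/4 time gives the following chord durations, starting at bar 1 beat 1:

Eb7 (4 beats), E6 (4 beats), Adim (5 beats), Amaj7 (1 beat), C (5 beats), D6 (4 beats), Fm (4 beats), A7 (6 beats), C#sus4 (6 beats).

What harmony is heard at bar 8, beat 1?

Beat 1 of bar 8 is beat (8−1)×3 + 1 = 22 overall.
Running totals: Eb7 ends at 4, E6 ends at 8, Adim ends at 13, Amaj7 ends at 14, C ends at 19, D6 ends at 23.
Beat 22 falls within D6.

D6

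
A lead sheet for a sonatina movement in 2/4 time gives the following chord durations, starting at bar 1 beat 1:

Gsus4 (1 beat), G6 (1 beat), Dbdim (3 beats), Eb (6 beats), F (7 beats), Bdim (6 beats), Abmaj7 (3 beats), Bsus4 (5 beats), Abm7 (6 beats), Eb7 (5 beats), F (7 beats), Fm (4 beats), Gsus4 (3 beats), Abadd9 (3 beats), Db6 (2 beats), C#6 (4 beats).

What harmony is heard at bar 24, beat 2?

Beat 2 of bar 24 is beat (24−1)×2 + 2 = 48 overall.
Running totals: Gsus4 ends at 1, G6 ends at 2, Dbdim ends at 5, Eb ends at 11, F ends at 18, Bdim ends at 24, Abmaj7 ends at 27, Bsus4 ends at 32, Abm7 ends at 38, Eb7 ends at 43, F ends at 50.
Beat 48 falls within F.

F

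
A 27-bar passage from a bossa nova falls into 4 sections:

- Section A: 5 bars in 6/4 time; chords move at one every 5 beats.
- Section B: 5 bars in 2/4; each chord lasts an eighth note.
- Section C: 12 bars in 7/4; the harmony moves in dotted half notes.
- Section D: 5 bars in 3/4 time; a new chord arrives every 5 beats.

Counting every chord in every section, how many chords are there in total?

A has 30 beats and chords last 5 each, so 6 chords.
B has 10 beats and chords last 0.5 each, so 20 chords.
C has 84 beats and chords last 3 each, so 28 chords.
D has 15 beats and chords last 5 each, so 3 chords.
Total: 6 + 20 + 28 + 3 = 57.

57 chords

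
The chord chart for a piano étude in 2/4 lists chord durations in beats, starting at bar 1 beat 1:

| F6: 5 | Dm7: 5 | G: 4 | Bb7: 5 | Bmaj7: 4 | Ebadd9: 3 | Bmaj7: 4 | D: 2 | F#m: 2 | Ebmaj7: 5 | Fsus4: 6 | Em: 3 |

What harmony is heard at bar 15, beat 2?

Bmaj7

Beat 2 of bar 15 is beat (15−1)×2 + 2 = 30 overall.
Running totals: F6 ends at 5, Dm7 ends at 10, G ends at 14, Bb7 ends at 19, Bmaj7 ends at 23, Ebadd9 ends at 26, Bmaj7 ends at 30.
Beat 30 falls within Bmaj7.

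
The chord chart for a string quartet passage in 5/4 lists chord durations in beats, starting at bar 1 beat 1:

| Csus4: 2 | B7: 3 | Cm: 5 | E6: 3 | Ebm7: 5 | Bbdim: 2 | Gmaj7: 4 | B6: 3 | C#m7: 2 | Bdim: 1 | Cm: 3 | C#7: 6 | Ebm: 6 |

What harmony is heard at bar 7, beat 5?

Beat 5 of bar 7 is beat (7−1)×5 + 5 = 35 overall.
Running totals: Csus4 ends at 2, B7 ends at 5, Cm ends at 10, E6 ends at 13, Ebm7 ends at 18, Bbdim ends at 20, Gmaj7 ends at 24, B6 ends at 27, C#m7 ends at 29, Bdim ends at 30, Cm ends at 33, C#7 ends at 39.
Beat 35 falls within C#7.

C#7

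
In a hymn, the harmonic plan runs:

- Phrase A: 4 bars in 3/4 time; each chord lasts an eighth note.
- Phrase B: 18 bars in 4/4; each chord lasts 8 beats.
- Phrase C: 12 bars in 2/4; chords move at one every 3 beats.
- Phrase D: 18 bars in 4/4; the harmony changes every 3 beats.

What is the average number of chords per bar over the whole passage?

1.25 chords per bar

A: 4 bars of 3 beats is 12 beats; at 0.5 beats each that's 24 chords.
B: 18 bars of 4 beats is 72 beats; at 8 beats each that's 9 chords.
C: 12 bars of 2 beats is 24 beats; at 3 beats each that's 8 chords.
D: 18 bars of 4 beats is 72 beats; at 3 beats each that's 24 chords.
Overall: 65 chords over 52 bars → 65/52 = 1.25 chords per bar.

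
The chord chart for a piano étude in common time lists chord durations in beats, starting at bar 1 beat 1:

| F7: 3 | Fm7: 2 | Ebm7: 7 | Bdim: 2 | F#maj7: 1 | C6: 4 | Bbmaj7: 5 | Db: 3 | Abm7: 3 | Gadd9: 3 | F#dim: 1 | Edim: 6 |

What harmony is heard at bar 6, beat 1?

Beat 1 of bar 6 is beat (6−1)×4 + 1 = 21 overall.
Running totals: F7 ends at 3, Fm7 ends at 5, Ebm7 ends at 12, Bdim ends at 14, F#maj7 ends at 15, C6 ends at 19, Bbmaj7 ends at 24.
Beat 21 falls within Bbmaj7.

Bbmaj7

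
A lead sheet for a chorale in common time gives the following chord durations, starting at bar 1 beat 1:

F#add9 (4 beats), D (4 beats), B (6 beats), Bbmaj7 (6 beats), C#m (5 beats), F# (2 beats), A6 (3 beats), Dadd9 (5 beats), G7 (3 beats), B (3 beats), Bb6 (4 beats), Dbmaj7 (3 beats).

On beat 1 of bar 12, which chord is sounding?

Beat 1 of bar 12 is beat (12−1)×4 + 1 = 45 overall.
Running totals: F#add9 ends at 4, D ends at 8, B ends at 14, Bbmaj7 ends at 20, C#m ends at 25, F# ends at 27, A6 ends at 30, Dadd9 ends at 35, G7 ends at 38, B ends at 41, Bb6 ends at 45.
Beat 45 falls within Bb6.

Bb6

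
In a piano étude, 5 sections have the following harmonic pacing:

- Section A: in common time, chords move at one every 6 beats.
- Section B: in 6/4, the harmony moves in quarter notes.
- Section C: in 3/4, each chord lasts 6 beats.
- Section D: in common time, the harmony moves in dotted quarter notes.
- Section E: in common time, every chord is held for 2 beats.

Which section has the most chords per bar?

A: each chord is 6 beats in 4/4, so 2/3 per bar.
B: each chord is 1 beat in 6/4, so 6 per bar.
C: each chord is 6 beats in 3/4, so 0.5 per bar.
D: each chord is 1.5 beats in 4/4, so 8/3 per bar.
E: each chord is 2 beats in 4/4, so 2 per bar.
Fastest is B at 6 chords/bar.

Section B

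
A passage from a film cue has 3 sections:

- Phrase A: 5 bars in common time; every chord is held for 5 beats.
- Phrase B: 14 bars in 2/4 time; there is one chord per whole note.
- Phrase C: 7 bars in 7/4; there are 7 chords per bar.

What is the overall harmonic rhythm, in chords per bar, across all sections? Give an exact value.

A: 5 × 4 = 20 beats ÷ 5 = 4 chords.
B: 14 × 2 = 28 beats ÷ 4 = 7 chords.
C: 7 × 7 = 49 beats ÷ 1 = 49 chords.
Overall: 60 chords over 26 bars → 60/26 = 30/13 chords per bar.

30/13 chords per bar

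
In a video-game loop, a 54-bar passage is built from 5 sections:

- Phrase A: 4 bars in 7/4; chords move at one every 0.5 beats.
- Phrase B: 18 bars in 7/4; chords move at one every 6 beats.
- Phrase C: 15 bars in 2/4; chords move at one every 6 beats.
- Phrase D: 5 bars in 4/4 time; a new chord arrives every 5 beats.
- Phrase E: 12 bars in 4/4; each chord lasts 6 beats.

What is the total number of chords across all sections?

A: 4·7 = 28 beats, 28/0.5 = 56 chords.
B: 18·7 = 126 beats, 126/6 = 21 chords.
C: 15·2 = 30 beats, 30/6 = 5 chords.
D: 5·4 = 20 beats, 20/5 = 4 chords.
E: 12·4 = 48 beats, 48/6 = 8 chords.
Total: 56 + 21 + 5 + 4 + 8 = 94.

94 chords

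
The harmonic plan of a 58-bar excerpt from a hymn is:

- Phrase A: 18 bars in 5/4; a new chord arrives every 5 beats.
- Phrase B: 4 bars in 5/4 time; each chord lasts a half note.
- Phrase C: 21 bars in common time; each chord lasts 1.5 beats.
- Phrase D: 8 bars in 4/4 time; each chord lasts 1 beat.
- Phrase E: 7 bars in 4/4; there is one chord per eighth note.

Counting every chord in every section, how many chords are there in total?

172 chords

A: 18 bars × 5 beats = 90 beats; 5 beats/chord → 18 chords.
B: 4 bars × 5 beats = 20 beats; 2 beats/chord → 10 chords.
C: 21 bars × 4 beats = 84 beats; 1.5 beats/chord → 56 chords.
D: 8 bars × 4 beats = 32 beats; 1 beat/chord → 32 chords.
E: 7 bars × 4 beats = 28 beats; 0.5 beats/chord → 56 chords.
Total: 18 + 10 + 56 + 32 + 56 = 172.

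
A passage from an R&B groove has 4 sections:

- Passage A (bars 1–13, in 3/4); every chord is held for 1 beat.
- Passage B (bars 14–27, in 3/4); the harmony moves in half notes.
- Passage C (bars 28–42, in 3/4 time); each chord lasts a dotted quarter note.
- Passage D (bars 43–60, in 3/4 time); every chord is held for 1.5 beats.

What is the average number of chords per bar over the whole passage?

A: 13 × 3 = 39 beats ÷ 1 = 39 chords.
B: 14 × 3 = 42 beats ÷ 2 = 21 chords.
C: 15 × 3 = 45 beats ÷ 1.5 = 30 chords.
D: 18 × 3 = 54 beats ÷ 1.5 = 36 chords.
Overall: 126 chords over 60 bars → 126/60 = 2.1 chords per bar.

2.1 chords per bar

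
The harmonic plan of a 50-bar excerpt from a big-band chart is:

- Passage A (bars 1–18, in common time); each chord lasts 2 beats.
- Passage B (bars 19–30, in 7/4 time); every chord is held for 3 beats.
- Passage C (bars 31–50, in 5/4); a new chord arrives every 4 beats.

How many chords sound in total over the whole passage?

89 chords

A has 72 beats and chords last 2 each, so 36 chords.
B has 84 beats and chords last 3 each, so 28 chords.
C has 100 beats and chords last 4 each, so 25 chords.
Total: 36 + 28 + 25 = 89.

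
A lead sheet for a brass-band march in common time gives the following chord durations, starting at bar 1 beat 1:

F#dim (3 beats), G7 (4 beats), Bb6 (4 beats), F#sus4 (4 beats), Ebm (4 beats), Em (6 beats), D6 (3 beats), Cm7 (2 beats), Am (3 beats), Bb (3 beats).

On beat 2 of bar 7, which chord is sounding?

D6

Beat 2 of bar 7 is beat (7−1)×4 + 2 = 26 overall.
Running totals: F#dim ends at 3, G7 ends at 7, Bb6 ends at 11, F#sus4 ends at 15, Ebm ends at 19, Em ends at 25, D6 ends at 28.
Beat 26 falls within D6.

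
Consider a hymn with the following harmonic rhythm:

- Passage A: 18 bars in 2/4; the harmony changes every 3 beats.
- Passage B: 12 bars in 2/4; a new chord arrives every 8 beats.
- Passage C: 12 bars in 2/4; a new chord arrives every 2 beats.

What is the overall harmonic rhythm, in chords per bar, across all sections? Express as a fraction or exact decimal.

A: 18 bars of 2 beats is 36 beats; at 3 beats each that's 12 chords.
B: 12 bars of 2 beats is 24 beats; at 8 beats each that's 3 chords.
C: 12 bars of 2 beats is 24 beats; at 2 beats each that's 12 chords.
Overall: 27 chords over 42 bars → 27/42 = 9/14 chords per bar.

9/14 chords per bar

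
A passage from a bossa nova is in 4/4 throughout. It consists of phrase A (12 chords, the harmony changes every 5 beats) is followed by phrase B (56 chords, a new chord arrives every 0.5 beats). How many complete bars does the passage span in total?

A: 12 × 5 = 60 beats = 15 bars.
B: 56 × 0.5 = 28 beats = 7 bars.
Total: 15 + 7 = 22 bars.

22 bars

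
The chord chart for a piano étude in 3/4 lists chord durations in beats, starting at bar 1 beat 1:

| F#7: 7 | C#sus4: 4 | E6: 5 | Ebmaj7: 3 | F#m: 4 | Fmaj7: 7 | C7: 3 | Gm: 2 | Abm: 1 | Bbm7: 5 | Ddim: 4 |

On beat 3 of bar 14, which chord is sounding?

Ddim

Beat 3 of bar 14 is beat (14−1)×3 + 3 = 42 overall.
Running totals: F#7 ends at 7, C#sus4 ends at 11, E6 ends at 16, Ebmaj7 ends at 19, F#m ends at 23, Fmaj7 ends at 30, C7 ends at 33, Gm ends at 35, Abm ends at 36, Bbm7 ends at 41, Ddim ends at 45.
Beat 42 falls within Ddim.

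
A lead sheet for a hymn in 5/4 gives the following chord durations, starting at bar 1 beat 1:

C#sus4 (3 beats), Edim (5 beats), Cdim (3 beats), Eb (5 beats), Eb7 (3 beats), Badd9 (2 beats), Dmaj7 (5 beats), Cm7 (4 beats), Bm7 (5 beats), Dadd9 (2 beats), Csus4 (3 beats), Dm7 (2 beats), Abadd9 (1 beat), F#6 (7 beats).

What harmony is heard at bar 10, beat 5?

Beat 5 of bar 10 is beat (10−1)×5 + 5 = 50 overall.
Running totals: C#sus4 ends at 3, Edim ends at 8, Cdim ends at 11, Eb ends at 16, Eb7 ends at 19, Badd9 ends at 21, Dmaj7 ends at 26, Cm7 ends at 30, Bm7 ends at 35, Dadd9 ends at 37, Csus4 ends at 40, Dm7 ends at 42, Abadd9 ends at 43, F#6 ends at 50.
Beat 50 falls within F#6.

F#6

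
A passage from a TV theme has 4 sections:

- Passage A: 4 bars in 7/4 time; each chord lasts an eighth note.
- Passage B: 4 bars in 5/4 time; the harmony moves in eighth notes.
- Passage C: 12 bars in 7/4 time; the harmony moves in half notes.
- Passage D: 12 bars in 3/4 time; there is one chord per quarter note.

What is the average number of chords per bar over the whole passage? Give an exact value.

A: 4 × 7 = 28 beats ÷ 0.5 = 56 chords.
B: 4 × 5 = 20 beats ÷ 0.5 = 40 chords.
C: 12 × 7 = 84 beats ÷ 2 = 42 chords.
D: 12 × 3 = 36 beats ÷ 1 = 36 chords.
Overall: 174 chords over 32 bars → 174/32 = 87/16 chords per bar.

87/16 chords per bar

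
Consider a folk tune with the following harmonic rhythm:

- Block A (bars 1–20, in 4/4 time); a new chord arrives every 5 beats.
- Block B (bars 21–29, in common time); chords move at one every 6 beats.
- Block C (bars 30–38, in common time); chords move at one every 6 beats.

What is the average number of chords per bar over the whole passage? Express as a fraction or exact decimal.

A: 20 bars of 4 beats is 80 beats; at 5 beats each that's 16 chords.
B: 9 bars of 4 beats is 36 beats; at 6 beats each that's 6 chords.
C: 9 bars of 4 beats is 36 beats; at 6 beats each that's 6 chords.
Overall: 28 chords over 38 bars → 28/38 = 14/19 chords per bar.

14/19 chords per bar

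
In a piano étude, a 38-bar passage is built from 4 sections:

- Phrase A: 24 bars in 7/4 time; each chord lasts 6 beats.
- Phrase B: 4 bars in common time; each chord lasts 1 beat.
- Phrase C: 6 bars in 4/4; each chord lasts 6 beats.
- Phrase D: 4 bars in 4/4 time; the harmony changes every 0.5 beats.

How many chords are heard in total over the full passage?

A has 168 beats and chords last 6 each, so 28 chords.
B has 16 beats and chords last 1 each, so 16 chords.
C has 24 beats and chords last 6 each, so 4 chords.
D has 16 beats and chords last 0.5 each, so 32 chords.
Total: 28 + 16 + 4 + 32 = 80.

80 chords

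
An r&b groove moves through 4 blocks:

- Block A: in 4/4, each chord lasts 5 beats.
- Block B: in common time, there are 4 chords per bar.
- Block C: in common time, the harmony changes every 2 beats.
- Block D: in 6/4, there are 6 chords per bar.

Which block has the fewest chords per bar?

Block A

A: 4/5 = 0.8 chords/bar.
B: 4/1 = 4 chords/bar.
C: 4/2 = 2 chords/bar.
D: 6/1 = 6 chords/bar.
Slowest is A at 0.8 chords/bar.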